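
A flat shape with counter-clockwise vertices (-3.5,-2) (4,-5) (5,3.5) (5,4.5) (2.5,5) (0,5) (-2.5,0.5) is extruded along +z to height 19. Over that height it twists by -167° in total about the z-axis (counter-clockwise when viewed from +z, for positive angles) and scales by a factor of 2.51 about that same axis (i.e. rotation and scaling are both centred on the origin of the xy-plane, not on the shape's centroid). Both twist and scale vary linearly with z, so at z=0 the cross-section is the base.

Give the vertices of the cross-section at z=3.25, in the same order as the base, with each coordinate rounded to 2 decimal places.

t = z/height = 3.25/19 = 0.171053
s = 1 + (scale-1)·z/height = 1 + (2.51-1)·3.25/19 = 1.258289
θ = twist·z/height = -167°·3.25/19 = -28.5658° = -0.498567 rad
cos θ = 0.878269, sin θ = -0.478168 (intermediates below are computed at full precision and shown rounded to 5 d.p.)
v1: (-3.5,-2) → rotate → (-4.03028,-0.08295) → ×s → (-5.07125,-0.10438) → (-5.07,-0.10)
v2: (4,-5) → rotate → (1.12224,-6.30401) → ×s → (1.41210,-7.93227) → (1.41,-7.93)
v3: (5,3.5) → rotate → (6.06493,0.68310) → ×s → (7.63144,0.85954) → (7.63,0.86)
v4: (5,4.5) → rotate → (6.54310,1.56137) → ×s → (8.23311,1.96466) → (8.23,1.96)
v5: (2.5,5) → rotate → (4.58651,3.19592) → ×s → (5.77116,4.02140) → (5.77,4.02)
v6: (0,5) → rotate → (2.39084,4.39134) → ×s → (3.00837,5.52558) → (3.01,5.53)
v7: (-2.5,0.5) → rotate → (-1.95659,1.63455) → ×s → (-2.46195,2.05674) → (-2.46,2.06)

Cross-section at z=3.25: (-5.07,-0.10) (1.41,-7.93) (7.63,0.86) (8.23,1.96) (5.77,4.02) (3.01,5.53) (-2.46,2.06)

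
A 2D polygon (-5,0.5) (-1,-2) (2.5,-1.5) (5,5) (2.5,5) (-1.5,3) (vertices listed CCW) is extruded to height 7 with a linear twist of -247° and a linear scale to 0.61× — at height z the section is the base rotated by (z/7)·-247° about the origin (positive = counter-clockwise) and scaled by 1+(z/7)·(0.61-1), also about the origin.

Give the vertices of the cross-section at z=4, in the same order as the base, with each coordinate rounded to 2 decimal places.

Cross-section at z=4: (3.27,2.14) (-0.37,1.70) (-2.24,-0.31) (-0.59,-5.46) (0.92,-4.24) (2.37,-1.08)

t = z/height = 4/7 = 0.571429
s = 1 + (scale-1)·z/height = 1 + (0.61-1)·4/7 = 0.777143
θ = twist·z/height = -247°·4/7 = -141.1429° = -2.463408 rad
cos θ = -0.778713, sin θ = -0.627381 (intermediates below are computed at full precision and shown rounded to 5 d.p.)
v1: (-5,0.5) → rotate → (4.20725,2.74755) → ×s → (3.26964,2.13524) → (3.27,2.14)
v2: (-1,-2) → rotate → (-0.47605,2.18481) → ×s → (-0.36996,1.69791) → (-0.37,1.70)
v3: (2.5,-1.5) → rotate → (-2.88785,-0.40038) → ×s → (-2.24427,-0.31115) → (-2.24,-0.31)
v4: (5,5) → rotate → (-0.75666,-7.03047) → ×s → (-0.58803,-5.46368) → (-0.59,-5.46)
v5: (2.5,5) → rotate → (1.19012,-5.46202) → ×s → (0.92489,-4.24477) → (0.92,-4.24)
v6: (-1.5,3) → rotate → (3.05021,-1.39507) → ×s → (2.37045,-1.08417) → (2.37,-1.08)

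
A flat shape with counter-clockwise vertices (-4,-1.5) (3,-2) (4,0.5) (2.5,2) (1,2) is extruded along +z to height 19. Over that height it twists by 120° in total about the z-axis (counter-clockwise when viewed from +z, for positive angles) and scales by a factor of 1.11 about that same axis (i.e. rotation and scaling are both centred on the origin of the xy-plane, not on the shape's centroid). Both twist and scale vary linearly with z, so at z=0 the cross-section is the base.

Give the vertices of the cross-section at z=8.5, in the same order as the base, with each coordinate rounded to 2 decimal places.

Cross-section at z=8.5: (-1.22,-4.31) (3.55,1.29) (2.06,3.69) (-0.14,3.36) (-1.07,2.09)

t = z/height = 8.5/19 = 0.447368
s = 1 + (scale-1)·z/height = 1 + (1.11-1)·8.5/19 = 1.049211
θ = twist·z/height = 120°·8.5/19 = 53.6842° = 0.936966 rad
cos θ = 0.592235, sin θ = 0.805765 (intermediates below are computed at full precision and shown rounded to 5 d.p.)
v1: (-4,-1.5) → rotate → (-1.16029,-4.11141) → ×s → (-1.21739,-4.31374) → (-1.22,-4.31)
v2: (3,-2) → rotate → (3.38824,1.23282) → ×s → (3.55497,1.29349) → (3.55,1.29)
v3: (4,0.5) → rotate → (1.96606,3.51918) → ×s → (2.06281,3.69236) → (2.06,3.69)
v4: (2.5,2) → rotate → (-0.13094,3.19888) → ×s → (-0.13739,3.35630) → (-0.14,3.36)
v5: (1,2) → rotate → (-1.01929,1.99024) → ×s → (-1.06946,2.08818) → (-1.07,2.09)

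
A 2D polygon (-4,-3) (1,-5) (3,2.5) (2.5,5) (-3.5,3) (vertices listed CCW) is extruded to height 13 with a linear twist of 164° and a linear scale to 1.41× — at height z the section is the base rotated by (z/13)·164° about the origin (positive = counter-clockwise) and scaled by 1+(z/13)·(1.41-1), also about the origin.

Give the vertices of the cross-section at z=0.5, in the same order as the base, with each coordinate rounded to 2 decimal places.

t = z/height = 0.5/13 = 0.0384615
s = 1 + (scale-1)·z/height = 1 + (1.41-1)·0.5/13 = 1.015769
θ = twist·z/height = 164°·0.5/13 = 6.3077° = 0.110090 rad
cos θ = 0.993946, sin θ = 0.109868 (intermediates below are computed at full precision and shown rounded to 5 d.p.)
v1: (-4,-3) → rotate → (-3.64618,-3.42131) → ×s → (-3.70368,-3.47526) → (-3.70,-3.48)
v2: (1,-5) → rotate → (1.54328,-4.85986) → ×s → (1.56762,-4.93650) → (1.57,-4.94)
v3: (3,2.5) → rotate → (2.70717,2.81447) → ×s → (2.74986,2.85885) → (2.75,2.86)
v4: (2.5,5) → rotate → (1.93553,5.24440) → ×s → (1.96605,5.32710) → (1.97,5.33)
v5: (-3.5,3) → rotate → (-3.80842,2.59730) → ×s → (-3.86847,2.63826) → (-3.87,2.64)

Cross-section at z=0.5: (-3.70,-3.48) (1.57,-4.94) (2.75,2.86) (1.97,5.33) (-3.87,2.64)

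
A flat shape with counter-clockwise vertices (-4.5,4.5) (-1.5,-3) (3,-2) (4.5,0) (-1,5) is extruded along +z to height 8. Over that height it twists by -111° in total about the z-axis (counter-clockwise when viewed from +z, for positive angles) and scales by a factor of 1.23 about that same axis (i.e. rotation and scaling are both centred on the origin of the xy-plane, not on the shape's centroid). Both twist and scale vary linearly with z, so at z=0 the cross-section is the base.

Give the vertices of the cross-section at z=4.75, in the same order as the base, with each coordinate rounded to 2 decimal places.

Cross-section at z=4.75: (2.58,6.76) (-3.81,0.16) (-0.68,-4.04) (2.09,-4.67) (4.72,3.36)

t = z/height = 4.75/8 = 0.59375
s = 1 + (scale-1)·z/height = 1 + (1.23-1)·4.75/8 = 1.136563
θ = twist·z/height = -111°·4.75/8 = -65.9063° = -1.150281 rad
cos θ = 0.408231, sin θ = -0.912879 (intermediates below are computed at full precision and shown rounded to 5 d.p.)
v1: (-4.5,4.5) → rotate → (2.27092,5.94499) → ×s → (2.58104,6.75686) → (2.58,6.76)
v2: (-1.5,-3) → rotate → (-3.35098,0.14463) → ×s → (-3.80860,0.16438) → (-3.81,0.16)
v3: (3,-2) → rotate → (-0.60106,-3.55510) → ×s → (-0.68315,-4.04059) → (-0.68,-4.04)
v4: (4.5,0) → rotate → (1.83704,-4.10795) → ×s → (2.08791,-4.66895) → (2.09,-4.67)
v5: (-1,5) → rotate → (4.15616,2.95403) → ×s → (4.72374,3.35744) → (4.72,3.36)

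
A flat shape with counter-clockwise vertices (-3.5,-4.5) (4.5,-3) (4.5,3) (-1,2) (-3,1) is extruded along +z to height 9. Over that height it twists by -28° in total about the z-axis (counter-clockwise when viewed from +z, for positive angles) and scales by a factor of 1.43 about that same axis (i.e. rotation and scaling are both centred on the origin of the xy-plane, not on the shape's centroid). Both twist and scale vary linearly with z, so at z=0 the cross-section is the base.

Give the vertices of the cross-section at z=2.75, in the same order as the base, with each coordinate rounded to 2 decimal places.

t = z/height = 2.75/9 = 0.305556
s = 1 + (scale-1)·z/height = 1 + (1.43-1)·2.75/9 = 1.131389
θ = twist·z/height = -28°·2.75/9 = -8.5556° = -0.149323 rad
cos θ = 0.988872, sin θ = -0.148768 (intermediates below are computed at full precision and shown rounded to 5 d.p.)
v1: (-3.5,-4.5) → rotate → (-4.13051,-3.92924) → ×s → (-4.67321,-4.44549) → (-4.67,-4.45)
v2: (4.5,-3) → rotate → (4.00362,-3.63607) → ×s → (4.52965,-4.11381) → (4.53,-4.11)
v3: (4.5,3) → rotate → (4.89623,2.29716) → ×s → (5.53954,2.59898) → (5.54,2.60)
v4: (-1,2) → rotate → (-0.69134,2.12651) → ×s → (-0.78217,2.40591) → (-0.78,2.41)
v5: (-3,1) → rotate → (-2.81785,1.43518) → ×s → (-3.18808,1.62374) → (-3.19,1.62)

Cross-section at z=2.75: (-4.67,-4.45) (4.53,-4.11) (5.54,2.60) (-0.78,2.41) (-3.19,1.62)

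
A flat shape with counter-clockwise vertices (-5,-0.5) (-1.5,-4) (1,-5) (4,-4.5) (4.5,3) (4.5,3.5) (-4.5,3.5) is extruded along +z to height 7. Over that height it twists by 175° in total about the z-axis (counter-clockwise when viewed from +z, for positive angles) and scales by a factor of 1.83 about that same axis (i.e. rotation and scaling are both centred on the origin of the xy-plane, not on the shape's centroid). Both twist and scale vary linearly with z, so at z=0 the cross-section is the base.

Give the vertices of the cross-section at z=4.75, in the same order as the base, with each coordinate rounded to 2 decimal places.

Cross-section at z=4.75: (4.44,-6.48) (6.61,0.95) (6.10,5.13) (3.16,8.87) (-7.50,3.91) (-8.18,3.54) (-1.41,-8.80)

t = z/height = 4.75/7 = 0.678571
s = 1 + (scale-1)·z/height = 1 + (1.83-1)·4.75/7 = 1.563214
θ = twist·z/height = 175°·4.75/7 = 118.7500° = 2.072578 rad
cos θ = -0.480989, sin θ = 0.876727 (intermediates below are computed at full precision and shown rounded to 5 d.p.)
v1: (-5,-0.5) → rotate → (2.84331,-4.14314) → ×s → (4.44470,-6.47661) → (4.44,-6.48)
v2: (-1.5,-4) → rotate → (4.22839,0.60886) → ×s → (6.60988,0.95179) → (6.61,0.95)
v3: (1,-5) → rotate → (3.90265,3.28167) → ×s → (6.10067,5.12995) → (6.10,5.13)
v4: (4,-4.5) → rotate → (2.02132,5.67136) → ×s → (3.15975,8.86555) → (3.16,8.87)
v5: (4.5,3) → rotate → (-4.79463,2.50230) → ×s → (-7.49503,3.91164) → (-7.50,3.91)
v6: (4.5,3.5) → rotate → (-5.23299,2.26181) → ×s → (-8.18029,3.53569) → (-8.18,3.54)
v7: (-4.5,3.5) → rotate → (-0.90409,-5.62873) → ×s → (-1.41329,-8.79891) → (-1.41,-8.80)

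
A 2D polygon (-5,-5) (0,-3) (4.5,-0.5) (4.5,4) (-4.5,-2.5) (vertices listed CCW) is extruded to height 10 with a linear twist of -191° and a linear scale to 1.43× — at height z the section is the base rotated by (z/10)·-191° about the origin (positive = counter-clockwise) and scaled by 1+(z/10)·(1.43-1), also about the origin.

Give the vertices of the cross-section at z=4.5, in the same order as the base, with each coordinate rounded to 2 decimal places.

t = z/height = 4.5/10 = 0.45
s = 1 + (scale-1)·z/height = 1 + (1.43-1)·4.5/10 = 1.193500
θ = twist·z/height = -191°·4.5/10 = -85.9500° = -1.500110 rad
cos θ = 0.070627, sin θ = -0.997503 (intermediates below are computed at full precision and shown rounded to 5 d.p.)
v1: (-5,-5) → rotate → (-5.34065,4.63438) → ×s → (-6.37406,5.53113) → (-6.37,5.53)
v2: (0,-3) → rotate → (-2.99251,-0.21188) → ×s → (-3.57156,-0.25288) → (-3.57,-0.25)
v3: (4.5,-0.5) → rotate → (-0.18093,-4.52408) → ×s → (-0.21594,-5.39948) → (-0.22,-5.40)
v4: (4.5,4) → rotate → (4.30783,-4.20625) → ×s → (5.14140,-5.02016) → (5.14,-5.02)
v5: (-4.5,-2.5) → rotate → (-2.81158,4.31220) → ×s → (-3.35562,5.14660) → (-3.36,5.15)

Cross-section at z=4.5: (-6.37,5.53) (-3.57,-0.25) (-0.22,-5.40) (5.14,-5.02) (-3.36,5.15)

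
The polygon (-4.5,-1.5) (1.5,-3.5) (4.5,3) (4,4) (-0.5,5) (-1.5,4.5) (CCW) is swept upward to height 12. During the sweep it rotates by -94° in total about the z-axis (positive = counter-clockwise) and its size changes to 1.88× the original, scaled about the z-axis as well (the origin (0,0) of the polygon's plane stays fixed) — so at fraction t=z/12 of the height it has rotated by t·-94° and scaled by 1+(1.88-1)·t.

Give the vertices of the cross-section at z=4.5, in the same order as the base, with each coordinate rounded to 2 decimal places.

Cross-section at z=4.5: (-6.04,1.83) (-1.06,-4.95) (7.19,-0.20) (7.41,1.27) (3.29,5.81) (1.83,6.04)

t = z/height = 4.5/12 = 0.375
s = 1 + (scale-1)·z/height = 1 + (1.88-1)·4.5/12 = 1.330000
θ = twist·z/height = -94°·4.5/12 = -35.2500° = -0.615229 rad
cos θ = 0.816642, sin θ = -0.577145 (intermediates below are computed at full precision and shown rounded to 5 d.p.)
v1: (-4.5,-1.5) → rotate → (-4.54060,1.37219) → ×s → (-6.03900,1.82501) → (-6.04,1.83)
v2: (1.5,-3.5) → rotate → (-0.79505,-3.72396) → ×s → (-1.05741,-4.95287) → (-1.06,-4.95)
v3: (4.5,3) → rotate → (5.40632,-0.14723) → ×s → (7.19041,-0.19581) → (7.19,-0.20)
v4: (4,4) → rotate → (5.57515,0.95799) → ×s → (7.41495,1.27412) → (7.41,1.27)
v5: (-0.5,5) → rotate → (2.47741,4.37178) → ×s → (3.29495,5.81447) → (3.29,5.81)
v6: (-1.5,4.5) → rotate → (1.37219,4.54060) → ×s → (1.82501,6.03900) → (1.83,6.04)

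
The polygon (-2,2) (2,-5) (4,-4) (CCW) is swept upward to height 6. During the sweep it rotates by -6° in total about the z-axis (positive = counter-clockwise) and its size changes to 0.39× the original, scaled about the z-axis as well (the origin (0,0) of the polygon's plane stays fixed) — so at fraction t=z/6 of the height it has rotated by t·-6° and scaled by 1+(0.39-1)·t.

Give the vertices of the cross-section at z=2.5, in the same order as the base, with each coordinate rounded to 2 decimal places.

t = z/height = 2.5/6 = 0.416667
s = 1 + (scale-1)·z/height = 1 + (0.39-1)·2.5/6 = 0.745833
θ = twist·z/height = -6°·2.5/6 = -2.5000° = -0.043633 rad
cos θ = 0.999048, sin θ = -0.043619 (intermediates below are computed at full precision and shown rounded to 5 d.p.)
v1: (-2,2) → rotate → (-1.91086,2.08534) → ×s → (-1.42518,1.55531) → (-1.43,1.56)
v2: (2,-5) → rotate → (1.78000,-5.08248) → ×s → (1.32758,-3.79068) → (1.33,-3.79)
v3: (4,-4) → rotate → (3.82172,-4.17067) → ×s → (2.85036,-3.11063) → (2.85,-3.11)

Cross-section at z=2.5: (-1.43,1.56) (1.33,-3.79) (2.85,-3.11)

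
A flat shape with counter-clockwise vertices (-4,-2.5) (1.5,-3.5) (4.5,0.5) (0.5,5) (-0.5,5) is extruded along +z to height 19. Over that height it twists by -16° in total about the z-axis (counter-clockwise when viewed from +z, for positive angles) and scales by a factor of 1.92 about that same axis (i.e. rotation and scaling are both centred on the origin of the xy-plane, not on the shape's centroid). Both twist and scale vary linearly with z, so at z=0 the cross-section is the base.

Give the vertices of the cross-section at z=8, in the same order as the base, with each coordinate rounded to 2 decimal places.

t = z/height = 8/19 = 0.421053
s = 1 + (scale-1)·z/height = 1 + (1.92-1)·8/19 = 1.387368
θ = twist·z/height = -16°·8/19 = -6.7368° = -0.117580 rad
cos θ = 0.993095, sin θ = -0.117309 (intermediates below are computed at full precision and shown rounded to 5 d.p.)
v1: (-4,-2.5) → rotate → (-4.26566,-2.01350) → ×s → (-5.91804,-2.79347) → (-5.92,-2.79)
v2: (1.5,-3.5) → rotate → (1.07906,-3.65180) → ×s → (1.49705,-5.06639) → (1.50,-5.07)
v3: (4.5,0.5) → rotate → (4.52758,-0.03134) → ×s → (6.28143,-0.04349) → (6.28,-0.04)
v4: (0.5,5) → rotate → (1.08309,4.90682) → ×s → (1.50265,6.80757) → (1.50,6.81)
v5: (-0.5,5) → rotate → (0.09000,5.02413) → ×s → (0.12486,6.97032) → (0.12,6.97)

Cross-section at z=8: (-5.92,-2.79) (1.50,-5.07) (6.28,-0.04) (1.50,6.81) (0.12,6.97)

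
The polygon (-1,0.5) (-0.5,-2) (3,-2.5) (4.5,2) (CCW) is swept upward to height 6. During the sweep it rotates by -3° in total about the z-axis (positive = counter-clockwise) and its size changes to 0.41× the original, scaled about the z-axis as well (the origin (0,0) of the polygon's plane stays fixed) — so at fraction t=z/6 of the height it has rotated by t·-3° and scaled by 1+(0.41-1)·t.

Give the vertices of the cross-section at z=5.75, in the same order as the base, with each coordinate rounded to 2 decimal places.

t = z/height = 5.75/6 = 0.958333
s = 1 + (scale-1)·z/height = 1 + (0.41-1)·5.75/6 = 0.434583
θ = twist·z/height = -3°·5.75/6 = -2.8750° = -0.050178 rad
cos θ = 0.998741, sin θ = -0.050157 (intermediates below are computed at full precision and shown rounded to 5 d.p.)
v1: (-1,0.5) → rotate → (-0.97366,0.54953) → ×s → (-0.42314,0.23882) → (-0.42,0.24)
v2: (-0.5,-2) → rotate → (-0.59968,-1.97240) → ×s → (-0.26061,-0.85717) → (-0.26,-0.86)
v3: (3,-2.5) → rotate → (2.87083,-2.64732) → ×s → (1.24762,-1.15048) → (1.25,-1.15)
v4: (4.5,2) → rotate → (4.59465,1.77178) → ×s → (1.99676,0.76998) → (2.00,0.77)

Cross-section at z=5.75: (-0.42,0.24) (-0.26,-0.86) (1.25,-1.15) (2.00,0.77)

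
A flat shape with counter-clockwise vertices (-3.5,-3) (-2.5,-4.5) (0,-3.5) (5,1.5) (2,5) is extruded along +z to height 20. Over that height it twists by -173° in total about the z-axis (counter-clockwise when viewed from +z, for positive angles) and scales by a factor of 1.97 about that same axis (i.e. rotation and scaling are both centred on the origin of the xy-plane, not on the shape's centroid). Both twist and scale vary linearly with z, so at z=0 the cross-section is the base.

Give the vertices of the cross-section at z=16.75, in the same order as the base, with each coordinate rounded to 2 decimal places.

Cross-section at z=16.75: (2.06,8.10) (-0.98,9.28) (-3.65,5.19) (-5.85,-7.44) (2.25,-9.50)

t = z/height = 16.75/20 = 0.8375
s = 1 + (scale-1)·z/height = 1 + (1.97-1)·16.75/20 = 1.812375
θ = twist·z/height = -173°·16.75/20 = -144.8875° = -2.528764 rad
cos θ = -0.818024, sin θ = -0.575184 (intermediates below are computed at full precision and shown rounded to 5 d.p.)
v1: (-3.5,-3) → rotate → (1.13753,4.46722) → ×s → (2.06164,8.09627) → (2.06,8.10)
v2: (-2.5,-4.5) → rotate → (-0.54327,5.11907) → ×s → (-0.98460,9.27767) → (-0.98,9.28)
v3: (0,-3.5) → rotate → (-2.01314,2.86308) → ×s → (-3.64857,5.18898) → (-3.65,5.19)
v4: (5,1.5) → rotate → (-3.22735,-4.10296) → ×s → (-5.84916,-7.43609) → (-5.85,-7.44)
v5: (2,5) → rotate → (1.23987,-5.24049) → ×s → (2.24711,-9.49773) → (2.25,-9.50)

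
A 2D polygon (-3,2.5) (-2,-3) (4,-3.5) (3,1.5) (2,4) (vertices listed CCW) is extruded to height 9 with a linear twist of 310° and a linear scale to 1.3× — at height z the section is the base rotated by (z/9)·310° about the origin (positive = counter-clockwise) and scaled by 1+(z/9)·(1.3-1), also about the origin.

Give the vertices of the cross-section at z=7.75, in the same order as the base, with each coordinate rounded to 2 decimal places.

Cross-section at z=7.75: (3.34,3.60) (-3.64,2.71) (-4.67,-4.79) (1.68,-3.87) (4.89,-2.78)

t = z/height = 7.75/9 = 0.861111
s = 1 + (scale-1)·z/height = 1 + (1.3-1)·7.75/9 = 1.258333
θ = twist·z/height = 310°·7.75/9 = 266.9444° = 4.659059 rad
cos θ = -0.053304, sin θ = -0.998578 (intermediates below are computed at full precision and shown rounded to 5 d.p.)
v1: (-3,2.5) → rotate → (2.65636,2.86247) → ×s → (3.34258,3.60195) → (3.34,3.60)
v2: (-2,-3) → rotate → (-2.88913,2.15707) → ×s → (-3.63548,2.71431) → (-3.64,2.71)
v3: (4,-3.5) → rotate → (-3.70824,-3.80775) → ×s → (-4.66620,-4.79142) → (-4.67,-4.79)
v4: (3,1.5) → rotate → (1.33795,-3.07569) → ×s → (1.68359,-3.87024) → (1.68,-3.87)
v5: (2,4) → rotate → (3.88770,-2.21037) → ×s → (4.89203,-2.78139) → (4.89,-2.78)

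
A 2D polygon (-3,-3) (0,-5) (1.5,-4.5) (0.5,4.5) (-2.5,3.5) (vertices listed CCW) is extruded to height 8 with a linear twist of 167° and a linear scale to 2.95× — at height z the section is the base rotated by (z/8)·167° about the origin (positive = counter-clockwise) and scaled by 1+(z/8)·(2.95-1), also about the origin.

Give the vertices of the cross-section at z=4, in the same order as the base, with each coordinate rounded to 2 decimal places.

t = z/height = 4/8 = 0.5
s = 1 + (scale-1)·z/height = 1 + (2.95-1)·4/8 = 1.975000
θ = twist·z/height = 167°·4/8 = 83.5000° = 1.457350 rad
cos θ = 0.113203, sin θ = 0.993572 (intermediates below are computed at full precision and shown rounded to 5 d.p.)
v1: (-3,-3) → rotate → (2.64111,-3.32033) → ×s → (5.21618,-6.55764) → (5.22,-6.56)
v2: (0,-5) → rotate → (4.96786,-0.56602) → ×s → (9.81152,-1.11788) → (9.81,-1.12)
v3: (1.5,-4.5) → rotate → (4.64088,0.98094) → ×s → (9.16573,1.93736) → (9.17,1.94)
v4: (0.5,4.5) → rotate → (-4.41447,1.00620) → ×s → (-8.71858,1.98725) → (-8.72,1.99)
v5: (-2.5,3.5) → rotate → (-3.76051,-2.08772) → ×s → (-7.42701,-4.12324) → (-7.43,-4.12)

Cross-section at z=4: (5.22,-6.56) (9.81,-1.12) (9.17,1.94) (-8.72,1.99) (-7.43,-4.12)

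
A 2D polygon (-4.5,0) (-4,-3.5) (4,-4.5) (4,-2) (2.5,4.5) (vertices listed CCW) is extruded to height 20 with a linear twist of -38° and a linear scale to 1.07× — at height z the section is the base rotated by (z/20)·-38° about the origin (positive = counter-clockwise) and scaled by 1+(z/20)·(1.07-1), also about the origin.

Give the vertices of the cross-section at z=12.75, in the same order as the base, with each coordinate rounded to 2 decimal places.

t = z/height = 12.75/20 = 0.6375
s = 1 + (scale-1)·z/height = 1 + (1.07-1)·12.75/20 = 1.044625
θ = twist·z/height = -38°·12.75/20 = -24.2250° = -0.422806 rad
cos θ = 0.911941, sin θ = -0.410321 (intermediates below are computed at full precision and shown rounded to 5 d.p.)
v1: (-4.5,0) → rotate → (-4.10374,1.84644) → ×s → (-4.28686,1.92884) → (-4.29,1.93)
v2: (-4,-3.5) → rotate → (-5.08389,-1.55051) → ×s → (-5.31076,-1.61970) → (-5.31,-1.62)
v3: (4,-4.5) → rotate → (1.80132,-5.74502) → ×s → (1.88170,-6.00139) → (1.88,-6.00)
v4: (4,-2) → rotate → (2.82712,-3.46517) → ×s → (2.95328,-3.61980) → (2.95,-3.62)
v5: (2.5,4.5) → rotate → (4.12630,3.07793) → ×s → (4.31043,3.21529) → (4.31,3.22)

Cross-section at z=12.75: (-4.29,1.93) (-5.31,-1.62) (1.88,-6.00) (2.95,-3.62) (4.31,3.22)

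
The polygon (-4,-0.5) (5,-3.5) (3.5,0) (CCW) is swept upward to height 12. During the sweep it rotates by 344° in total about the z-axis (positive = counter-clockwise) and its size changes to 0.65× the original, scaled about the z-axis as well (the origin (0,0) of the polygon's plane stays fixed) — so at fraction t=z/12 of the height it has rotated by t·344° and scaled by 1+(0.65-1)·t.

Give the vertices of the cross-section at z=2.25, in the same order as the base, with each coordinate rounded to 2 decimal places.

Cross-section at z=2.25: (-1.19,-3.57) (4.96,2.81) (1.41,2.95)

t = z/height = 2.25/12 = 0.1875
s = 1 + (scale-1)·z/height = 1 + (0.65-1)·2.25/12 = 0.934375
θ = twist·z/height = 344°·2.25/12 = 64.5000° = 1.125737 rad
cos θ = 0.430511, sin θ = 0.902585 (intermediates below are computed at full precision and shown rounded to 5 d.p.)
v1: (-4,-0.5) → rotate → (-1.27075,-3.82560) → ×s → (-1.18736,-3.57454) → (-1.19,-3.57)
v2: (5,-3.5) → rotate → (5.31160,3.00614) → ×s → (4.96303,2.80886) → (4.96,2.81)
v3: (3.5,0) → rotate → (1.50679,3.15905) → ×s → (1.40791,2.95174) → (1.41,2.95)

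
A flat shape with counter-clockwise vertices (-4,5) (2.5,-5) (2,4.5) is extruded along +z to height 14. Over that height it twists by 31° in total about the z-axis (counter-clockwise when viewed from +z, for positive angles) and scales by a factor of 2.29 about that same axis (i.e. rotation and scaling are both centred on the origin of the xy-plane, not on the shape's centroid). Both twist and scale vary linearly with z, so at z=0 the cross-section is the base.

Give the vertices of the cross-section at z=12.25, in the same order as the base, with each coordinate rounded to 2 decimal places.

t = z/height = 12.25/14 = 0.875
s = 1 + (scale-1)·z/height = 1 + (2.29-1)·12.25/14 = 2.128750
θ = twist·z/height = 31°·12.25/14 = 27.1250° = 0.473421 rad
cos θ = 0.890014, sin θ = 0.455933 (intermediates below are computed at full precision and shown rounded to 5 d.p.)
v1: (-4,5) → rotate → (-5.83972,2.62634) → ×s → (-12.43131,5.59081) → (-12.43,5.59)
v2: (2.5,-5) → rotate → (4.50470,-3.31024) → ×s → (9.58938,-7.04667) → (9.59,-7.05)
v3: (2,4.5) → rotate → (-0.27167,4.91693) → ×s → (-0.57832,10.46691) → (-0.58,10.47)

Cross-section at z=12.25: (-12.43,5.59) (9.59,-7.05) (-0.58,10.47)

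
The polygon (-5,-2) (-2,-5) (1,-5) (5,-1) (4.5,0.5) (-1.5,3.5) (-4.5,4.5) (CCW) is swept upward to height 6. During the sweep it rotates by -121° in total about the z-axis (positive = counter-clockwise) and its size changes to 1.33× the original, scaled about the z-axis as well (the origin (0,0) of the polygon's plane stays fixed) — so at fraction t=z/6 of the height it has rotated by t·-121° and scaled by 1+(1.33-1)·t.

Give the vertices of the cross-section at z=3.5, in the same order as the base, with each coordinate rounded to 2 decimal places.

t = z/height = 3.5/6 = 0.583333
s = 1 + (scale-1)·z/height = 1 + (1.33-1)·3.5/6 = 1.192500
θ = twist·z/height = -121°·3.5/6 = -70.5833° = -1.231912 rad
cos θ = 0.332435, sin θ = -0.943126 (intermediates below are computed at full precision and shown rounded to 5 d.p.)
v1: (-5,-2) → rotate → (-3.54843,4.05076) → ×s → (-4.23150,4.83053) → (-4.23,4.83)
v2: (-2,-5) → rotate → (-5.38050,0.22407) → ×s → (-6.41625,0.26721) → (-6.42,0.27)
v3: (1,-5) → rotate → (-4.38319,-2.60530) → ×s → (-5.22696,-3.10682) → (-5.23,-3.11)
v4: (5,-1) → rotate → (0.71905,-5.04807) → ×s → (0.85747,-6.01982) → (0.86,-6.02)
v5: (4.5,0.5) → rotate → (1.96752,-4.07785) → ×s → (2.34627,-4.86284) → (2.35,-4.86)
v6: (-1.5,3.5) → rotate → (2.80229,2.57821) → ×s → (3.34173,3.07452) → (3.34,3.07)
v7: (-4.5,4.5) → rotate → (2.74811,5.74003) → ×s → (3.27712,6.84498) → (3.28,6.84)

Cross-section at z=3.5: (-4.23,4.83) (-6.42,0.27) (-5.23,-3.11) (0.86,-6.02) (2.35,-4.86) (3.34,3.07) (3.28,6.84)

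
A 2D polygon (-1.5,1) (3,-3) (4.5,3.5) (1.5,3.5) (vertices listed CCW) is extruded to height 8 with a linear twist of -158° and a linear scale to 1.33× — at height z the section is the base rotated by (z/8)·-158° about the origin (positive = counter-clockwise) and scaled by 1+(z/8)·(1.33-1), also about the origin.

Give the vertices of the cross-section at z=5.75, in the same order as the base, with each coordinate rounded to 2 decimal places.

Cross-section at z=5.75: (1.88,1.21) (-4.89,-1.92) (1.74,-6.83) (3.23,-3.43)

t = z/height = 5.75/8 = 0.71875
s = 1 + (scale-1)·z/height = 1 + (1.33-1)·5.75/8 = 1.237188
θ = twist·z/height = -158°·5.75/8 = -113.5625° = -1.982040 rad
cos θ = -0.399749, sin θ = -0.916625 (intermediates below are computed at full precision and shown rounded to 5 d.p.)
v1: (-1.5,1) → rotate → (1.51625,0.97519) → ×s → (1.87588,1.20649) → (1.88,1.21)
v2: (3,-3) → rotate → (-3.94912,-1.55063) → ×s → (-4.88580,-1.91842) → (-4.89,-1.92)
v3: (4.5,3.5) → rotate → (1.40931,-5.52393) → ×s → (1.74359,-6.83414) → (1.74,-6.83)
v4: (1.5,3.5) → rotate → (2.60856,-2.77406) → ×s → (3.22728,-3.43203) → (3.23,-3.43)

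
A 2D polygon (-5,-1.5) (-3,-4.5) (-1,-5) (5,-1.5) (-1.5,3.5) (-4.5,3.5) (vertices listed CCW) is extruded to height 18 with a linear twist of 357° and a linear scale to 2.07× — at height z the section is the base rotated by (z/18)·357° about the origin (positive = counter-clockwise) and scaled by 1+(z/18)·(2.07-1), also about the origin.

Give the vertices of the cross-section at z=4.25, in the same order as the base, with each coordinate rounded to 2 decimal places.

Cross-section at z=4.25: (1.25,-6.42) (5.24,-4.30) (6.11,-1.87) (2.49,6.05) (-4.55,-1.43) (-4.92,-5.17)

t = z/height = 4.25/18 = 0.236111
s = 1 + (scale-1)·z/height = 1 + (2.07-1)·4.25/18 = 1.252639
θ = twist·z/height = 357°·4.25/18 = 84.2917° = 1.471167 rad
cos θ = 0.099464, sin θ = 0.995041 (intermediates below are computed at full precision and shown rounded to 5 d.p.)
v1: (-5,-1.5) → rotate → (0.99524,-5.12440) → ×s → (1.24668,-6.41903) → (1.25,-6.42)
v2: (-3,-4.5) → rotate → (4.17929,-3.43271) → ×s → (5.23514,-4.29995) → (5.24,-4.30)
v3: (-1,-5) → rotate → (4.87574,-1.49236) → ×s → (6.10754,-1.86939) → (6.11,-1.87)
v4: (5,-1.5) → rotate → (1.98988,4.82601) → ×s → (2.49261,6.04525) → (2.49,6.05)
v5: (-1.5,3.5) → rotate → (-3.63184,-1.14444) → ×s → (-4.54938,-1.43357) → (-4.55,-1.43)
v6: (-4.5,3.5) → rotate → (-3.93023,-4.12956) → ×s → (-4.92316,-5.17285) → (-4.92,-5.17)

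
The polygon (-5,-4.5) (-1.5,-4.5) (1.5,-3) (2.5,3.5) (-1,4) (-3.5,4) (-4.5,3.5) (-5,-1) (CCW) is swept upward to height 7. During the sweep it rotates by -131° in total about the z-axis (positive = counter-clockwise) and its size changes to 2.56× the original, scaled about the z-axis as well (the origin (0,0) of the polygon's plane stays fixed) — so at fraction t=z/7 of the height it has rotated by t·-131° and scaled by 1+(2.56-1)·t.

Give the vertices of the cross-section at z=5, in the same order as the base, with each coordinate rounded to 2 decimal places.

Cross-section at z=5: (-8.84,11.14) (-9.30,3.76) (-6.53,-2.77) (7.06,-5.74) (8.57,1.58) (8.90,6.86) (7.98,9.03) (-1.45,10.68)

t = z/height = 5/7 = 0.714286
s = 1 + (scale-1)·z/height = 1 + (2.56-1)·5/7 = 2.114286
θ = twist·z/height = -131°·5/7 = -93.5714° = -1.633130 rad
cos θ = -0.062293, sin θ = -0.998058 (intermediates below are computed at full precision and shown rounded to 5 d.p.)
v1: (-5,-4.5) → rotate → (-4.17980,5.27061) → ×s → (-8.83728,11.14357) → (-8.84,11.14)
v2: (-1.5,-4.5) → rotate → (-4.39782,1.77740) → ×s → (-9.29825,3.75794) → (-9.30,3.76)
v3: (1.5,-3) → rotate → (-3.08761,-1.31021) → ×s → (-6.52810,-2.77015) → (-6.53,-2.77)
v4: (2.5,3.5) → rotate → (3.33747,-2.71317) → ×s → (7.05637,-5.73642) → (7.06,-5.74)
v5: (-1,4) → rotate → (4.05452,0.74889) → ×s → (8.57242,1.58336) → (8.57,1.58)
v6: (-3.5,4) → rotate → (4.21026,3.24403) → ×s → (8.90169,6.85881) → (8.90,6.86)
v7: (-4.5,3.5) → rotate → (3.77352,4.27324) → ×s → (7.97830,9.03484) → (7.98,9.03)
v8: (-5,-1) → rotate → (-0.68659,5.05258) → ×s → (-1.45166,10.68260) → (-1.45,10.68)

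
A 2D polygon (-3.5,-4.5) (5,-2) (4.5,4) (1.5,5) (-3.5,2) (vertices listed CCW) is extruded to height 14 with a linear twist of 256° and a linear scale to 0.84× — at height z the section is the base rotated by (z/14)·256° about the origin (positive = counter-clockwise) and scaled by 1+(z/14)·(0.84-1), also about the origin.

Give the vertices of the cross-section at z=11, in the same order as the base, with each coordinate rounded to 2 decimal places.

t = z/height = 11/14 = 0.785714
s = 1 + (scale-1)·z/height = 1 + (0.84-1)·11/14 = 0.874286
θ = twist·z/height = 256°·11/14 = 201.1429° = 3.510605 rad
cos θ = -0.932684, sin θ = -0.360695 (intermediates below are computed at full precision and shown rounded to 5 d.p.)
v1: (-3.5,-4.5) → rotate → (1.64127,5.45951) → ×s → (1.43494,4.77317) → (1.43,4.77)
v2: (5,-2) → rotate → (-5.38481,0.06190) → ×s → (-4.70786,0.05411) → (-4.71,0.05)
v3: (4.5,4) → rotate → (-2.75430,-5.35386) → ×s → (-2.40804,-4.68080) → (-2.41,-4.68)
v4: (1.5,5) → rotate → (0.40445,-5.20446) → ×s → (0.35360,-4.55019) → (0.35,-4.55)
v5: (-3.5,2) → rotate → (3.98578,-0.60294) → ×s → (3.48471,-0.52714) → (3.48,-0.53)

Cross-section at z=11: (1.43,4.77) (-4.71,0.05) (-2.41,-4.68) (0.35,-4.55) (3.48,-0.53)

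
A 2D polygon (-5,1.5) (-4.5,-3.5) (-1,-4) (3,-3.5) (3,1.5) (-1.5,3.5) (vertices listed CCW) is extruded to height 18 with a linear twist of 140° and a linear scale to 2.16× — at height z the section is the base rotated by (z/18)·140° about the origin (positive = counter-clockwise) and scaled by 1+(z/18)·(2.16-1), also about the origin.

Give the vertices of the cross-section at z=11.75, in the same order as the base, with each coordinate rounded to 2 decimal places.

Cross-section at z=11.75: (-2.42,-8.85) (6.34,-7.76) (7.07,-1.59) (6.02,5.42) (-2.76,5.21) (-6.08,-2.78)

t = z/height = 11.75/18 = 0.652778
s = 1 + (scale-1)·z/height = 1 + (2.16-1)·11.75/18 = 1.757222
θ = twist·z/height = 140°·11.75/18 = 91.3889° = 1.595037 rad
cos θ = -0.024238, sin θ = 0.999706 (intermediates below are computed at full precision and shown rounded to 5 d.p.)
v1: (-5,1.5) → rotate → (-1.37837,-5.03489) → ×s → (-2.42210,-8.84742) → (-2.42,-8.85)
v2: (-4.5,-3.5) → rotate → (3.60804,-4.41384) → ×s → (6.34014,-7.75610) → (6.34,-7.76)
v3: (-1,-4) → rotate → (4.02306,-0.90275) → ×s → (7.06942,-1.58634) → (7.07,-1.59)
v4: (3,-3.5) → rotate → (3.42626,3.08395) → ×s → (6.02069,5.41919) → (6.02,5.42)
v5: (3,1.5) → rotate → (-1.57227,2.96276) → ×s → (-2.76284,5.20623) → (-2.76,5.21)
v6: (-1.5,3.5) → rotate → (-3.46261,-1.58439) → ×s → (-6.08458,-2.78413) → (-6.08,-2.78)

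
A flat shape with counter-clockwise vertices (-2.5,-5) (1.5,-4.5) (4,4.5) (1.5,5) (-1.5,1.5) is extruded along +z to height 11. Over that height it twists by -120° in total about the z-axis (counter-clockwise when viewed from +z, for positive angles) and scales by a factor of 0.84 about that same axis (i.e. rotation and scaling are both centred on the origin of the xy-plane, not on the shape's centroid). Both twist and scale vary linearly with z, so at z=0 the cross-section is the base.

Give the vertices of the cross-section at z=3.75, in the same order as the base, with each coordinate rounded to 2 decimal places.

t = z/height = 3.75/11 = 0.340909
s = 1 + (scale-1)·z/height = 1 + (0.84-1)·3.75/11 = 0.945455
θ = twist·z/height = -120°·3.75/11 = -40.9091° = -0.713998 rad
cos θ = 0.755750, sin θ = -0.654861 (intermediates below are computed at full precision and shown rounded to 5 d.p.)
v1: (-2.5,-5) → rotate → (-5.16368,-2.14160) → ×s → (-4.88202,-2.02478) → (-4.88,-2.02)
v2: (1.5,-4.5) → rotate → (-1.81325,-4.38316) → ×s → (-1.71434,-4.14408) → (-1.71,-4.14)
v3: (4,4.5) → rotate → (5.96987,0.78143) → ×s → (5.64424,0.73881) → (5.64,0.74)
v4: (1.5,5) → rotate → (4.40793,2.79646) → ×s → (4.16750,2.64392) → (4.17,2.64)
v5: (-1.5,1.5) → rotate → (-0.15133,2.11592) → ×s → (-0.14308,2.00050) → (-0.14,2.00)

Cross-section at z=3.75: (-4.88,-2.02) (-1.71,-4.14) (5.64,0.74) (4.17,2.64) (-0.14,2.00)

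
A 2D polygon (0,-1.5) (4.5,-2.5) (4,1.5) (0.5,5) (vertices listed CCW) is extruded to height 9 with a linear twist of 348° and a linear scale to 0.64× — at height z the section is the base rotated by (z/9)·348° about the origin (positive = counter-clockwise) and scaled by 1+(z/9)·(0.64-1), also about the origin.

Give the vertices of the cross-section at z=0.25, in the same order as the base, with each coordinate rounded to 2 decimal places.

t = z/height = 0.25/9 = 0.0277778
s = 1 + (scale-1)·z/height = 1 + (0.64-1)·0.25/9 = 0.990000
θ = twist·z/height = 348°·0.25/9 = 9.6667° = 0.168715 rad
cos θ = 0.985801, sin θ = 0.167916 (intermediates below are computed at full precision and shown rounded to 5 d.p.)
v1: (0,-1.5) → rotate → (0.25187,-1.47870) → ×s → (0.24936,-1.46391) → (0.25,-1.46)
v2: (4.5,-2.5) → rotate → (4.85590,-1.70888) → ×s → (4.80734,-1.69179) → (4.81,-1.69)
v3: (4,1.5) → rotate → (3.69133,2.15037) → ×s → (3.65442,2.12886) → (3.65,2.13)
v4: (0.5,5) → rotate → (-0.34668,5.01296) → ×s → (-0.34321,4.96283) → (-0.34,4.96)

Cross-section at z=0.25: (0.25,-1.46) (4.81,-1.69) (3.65,2.13) (-0.34,4.96)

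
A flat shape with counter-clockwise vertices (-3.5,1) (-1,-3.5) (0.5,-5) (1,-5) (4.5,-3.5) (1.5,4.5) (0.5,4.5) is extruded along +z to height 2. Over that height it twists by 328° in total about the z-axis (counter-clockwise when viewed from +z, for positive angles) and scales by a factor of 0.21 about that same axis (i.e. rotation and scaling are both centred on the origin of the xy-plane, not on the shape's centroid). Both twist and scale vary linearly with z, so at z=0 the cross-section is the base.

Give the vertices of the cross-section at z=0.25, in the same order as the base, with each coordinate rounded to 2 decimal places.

t = z/height = 0.25/2 = 0.125
s = 1 + (scale-1)·z/height = 1 + (0.21-1)·0.25/2 = 0.901250
θ = twist·z/height = 328°·0.25/2 = 41.0000° = 0.715585 rad
cos θ = 0.754710, sin θ = 0.656059 (intermediates below are computed at full precision and shown rounded to 5 d.p.)
v1: (-3.5,1) → rotate → (-3.29754,-1.54150) → ×s → (-2.97191,-1.38927) → (-2.97,-1.39)
v2: (-1,-3.5) → rotate → (1.54150,-3.29754) → ×s → (1.38927,-2.97191) → (1.39,-2.97)
v3: (0.5,-5) → rotate → (3.65765,-3.44552) → ×s → (3.29646,-3.10527) → (3.30,-3.11)
v4: (1,-5) → rotate → (4.03500,-3.11749) → ×s → (3.63655,-2.80964) → (3.64,-2.81)
v5: (4.5,-3.5) → rotate → (5.69240,0.31078) → ×s → (5.13028,0.28009) → (5.13,0.28)
v6: (1.5,4.5) → rotate → (-1.82020,4.38028) → ×s → (-1.64046,3.94773) → (-1.64,3.95)
v7: (0.5,4.5) → rotate → (-2.57491,3.72422) → ×s → (-2.32064,3.35646) → (-2.32,3.36)

Cross-section at z=0.25: (-2.97,-1.39) (1.39,-2.97) (3.30,-3.11) (3.64,-2.81) (5.13,0.28) (-1.64,3.95) (-2.32,3.36)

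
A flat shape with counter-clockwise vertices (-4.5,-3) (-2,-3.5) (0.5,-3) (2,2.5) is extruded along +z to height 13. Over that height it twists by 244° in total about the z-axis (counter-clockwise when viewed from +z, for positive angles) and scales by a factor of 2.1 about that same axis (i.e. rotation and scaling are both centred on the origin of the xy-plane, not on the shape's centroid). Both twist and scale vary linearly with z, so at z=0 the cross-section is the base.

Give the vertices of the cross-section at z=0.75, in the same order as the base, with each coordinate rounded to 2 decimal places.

Cross-section at z=0.75: (-3.87,-4.26) (-1.16,-4.13) (1.29,-2.97) (1.42,3.10)

t = z/height = 0.75/13 = 0.0576923
s = 1 + (scale-1)·z/height = 1 + (2.1-1)·0.75/13 = 1.063462
θ = twist·z/height = 244°·0.75/13 = 14.0769° = 0.245689 rad
cos θ = 0.969970, sin θ = 0.243224 (intermediates below are computed at full precision and shown rounded to 5 d.p.)
v1: (-4.5,-3) → rotate → (-3.63519,-4.00442) → ×s → (-3.86589,-4.25855) → (-3.87,-4.26)
v2: (-2,-3.5) → rotate → (-1.08865,-3.88134) → ×s → (-1.15774,-4.12766) → (-1.16,-4.13)
v3: (0.5,-3) → rotate → (1.21466,-2.78830) → ×s → (1.29174,-2.96525) → (1.29,-2.97)
v4: (2,2.5) → rotate → (1.33188,2.91137) → ×s → (1.41640,3.09613) → (1.42,3.10)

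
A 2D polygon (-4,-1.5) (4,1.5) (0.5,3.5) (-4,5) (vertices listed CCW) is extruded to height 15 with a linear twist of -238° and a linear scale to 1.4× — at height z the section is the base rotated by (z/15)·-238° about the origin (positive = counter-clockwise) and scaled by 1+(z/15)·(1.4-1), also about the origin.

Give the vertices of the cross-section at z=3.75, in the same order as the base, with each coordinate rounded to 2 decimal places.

t = z/height = 3.75/15 = 0.25
s = 1 + (scale-1)·z/height = 1 + (1.4-1)·3.75/15 = 1.100000
θ = twist·z/height = -238°·3.75/15 = -59.5000° = -1.038471 rad
cos θ = 0.507538, sin θ = -0.861629 (intermediates below are computed at full precision and shown rounded to 5 d.p.)
v1: (-4,-1.5) → rotate → (-3.32260,2.68521) → ×s → (-3.65486,2.95373) → (-3.65,2.95)
v2: (4,1.5) → rotate → (3.32260,-2.68521) → ×s → (3.65486,-2.95373) → (3.65,-2.95)
v3: (0.5,3.5) → rotate → (3.26947,1.34557) → ×s → (3.59642,1.48013) → (3.60,1.48)
v4: (-4,5) → rotate → (2.27799,5.98421) → ×s → (2.50579,6.58263) → (2.51,6.58)

Cross-section at z=3.75: (-3.65,2.95) (3.65,-2.95) (3.60,1.48) (2.51,6.58)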